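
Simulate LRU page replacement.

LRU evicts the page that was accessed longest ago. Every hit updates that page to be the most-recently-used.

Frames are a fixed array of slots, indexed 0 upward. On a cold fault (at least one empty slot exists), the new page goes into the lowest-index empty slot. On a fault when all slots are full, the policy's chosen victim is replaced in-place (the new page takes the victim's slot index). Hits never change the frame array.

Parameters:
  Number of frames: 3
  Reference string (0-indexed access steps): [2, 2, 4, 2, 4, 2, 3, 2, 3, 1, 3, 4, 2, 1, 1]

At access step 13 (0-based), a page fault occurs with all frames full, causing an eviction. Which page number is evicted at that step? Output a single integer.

Answer: 3

Derivation:
Step 0: ref 2 -> FAULT, frames=[2,-,-]
Step 1: ref 2 -> HIT, frames=[2,-,-]
Step 2: ref 4 -> FAULT, frames=[2,4,-]
Step 3: ref 2 -> HIT, frames=[2,4,-]
Step 4: ref 4 -> HIT, frames=[2,4,-]
Step 5: ref 2 -> HIT, frames=[2,4,-]
Step 6: ref 3 -> FAULT, frames=[2,4,3]
Step 7: ref 2 -> HIT, frames=[2,4,3]
Step 8: ref 3 -> HIT, frames=[2,4,3]
Step 9: ref 1 -> FAULT, evict 4, frames=[2,1,3]
Step 10: ref 3 -> HIT, frames=[2,1,3]
Step 11: ref 4 -> FAULT, evict 2, frames=[4,1,3]
Step 12: ref 2 -> FAULT, evict 1, frames=[4,2,3]
Step 13: ref 1 -> FAULT, evict 3, frames=[4,2,1]
At step 13: evicted page 3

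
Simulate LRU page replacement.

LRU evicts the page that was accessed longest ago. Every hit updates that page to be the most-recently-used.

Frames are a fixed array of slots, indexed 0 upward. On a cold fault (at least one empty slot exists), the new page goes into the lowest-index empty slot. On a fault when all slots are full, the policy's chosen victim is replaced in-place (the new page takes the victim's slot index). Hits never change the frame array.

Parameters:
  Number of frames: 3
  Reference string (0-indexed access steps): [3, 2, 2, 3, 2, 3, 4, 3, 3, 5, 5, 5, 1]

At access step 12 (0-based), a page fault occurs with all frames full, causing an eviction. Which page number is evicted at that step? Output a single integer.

Step 0: ref 3 -> FAULT, frames=[3,-,-]
Step 1: ref 2 -> FAULT, frames=[3,2,-]
Step 2: ref 2 -> HIT, frames=[3,2,-]
Step 3: ref 3 -> HIT, frames=[3,2,-]
Step 4: ref 2 -> HIT, frames=[3,2,-]
Step 5: ref 3 -> HIT, frames=[3,2,-]
Step 6: ref 4 -> FAULT, frames=[3,2,4]
Step 7: ref 3 -> HIT, frames=[3,2,4]
Step 8: ref 3 -> HIT, frames=[3,2,4]
Step 9: ref 5 -> FAULT, evict 2, frames=[3,5,4]
Step 10: ref 5 -> HIT, frames=[3,5,4]
Step 11: ref 5 -> HIT, frames=[3,5,4]
Step 12: ref 1 -> FAULT, evict 4, frames=[3,5,1]
At step 12: evicted page 4

Answer: 4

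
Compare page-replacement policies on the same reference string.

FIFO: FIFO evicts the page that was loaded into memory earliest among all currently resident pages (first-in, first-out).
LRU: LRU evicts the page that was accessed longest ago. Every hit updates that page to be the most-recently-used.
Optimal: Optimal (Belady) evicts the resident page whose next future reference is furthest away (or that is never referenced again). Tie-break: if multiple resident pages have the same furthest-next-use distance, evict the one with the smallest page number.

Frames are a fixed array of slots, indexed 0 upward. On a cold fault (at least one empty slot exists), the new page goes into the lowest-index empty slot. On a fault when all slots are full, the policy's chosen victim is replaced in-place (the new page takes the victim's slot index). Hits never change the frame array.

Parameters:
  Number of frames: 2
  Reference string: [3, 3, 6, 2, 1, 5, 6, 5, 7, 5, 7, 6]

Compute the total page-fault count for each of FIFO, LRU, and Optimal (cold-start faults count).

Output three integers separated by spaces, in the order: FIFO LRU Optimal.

--- FIFO ---
  step 0: ref 3 -> FAULT, frames=[3,-] (faults so far: 1)
  step 1: ref 3 -> HIT, frames=[3,-] (faults so far: 1)
  step 2: ref 6 -> FAULT, frames=[3,6] (faults so far: 2)
  step 3: ref 2 -> FAULT, evict 3, frames=[2,6] (faults so far: 3)
  step 4: ref 1 -> FAULT, evict 6, frames=[2,1] (faults so far: 4)
  step 5: ref 5 -> FAULT, evict 2, frames=[5,1] (faults so far: 5)
  step 6: ref 6 -> FAULT, evict 1, frames=[5,6] (faults so far: 6)
  step 7: ref 5 -> HIT, frames=[5,6] (faults so far: 6)
  step 8: ref 7 -> FAULT, evict 5, frames=[7,6] (faults so far: 7)
  step 9: ref 5 -> FAULT, evict 6, frames=[7,5] (faults so far: 8)
  step 10: ref 7 -> HIT, frames=[7,5] (faults so far: 8)
  step 11: ref 6 -> FAULT, evict 7, frames=[6,5] (faults so far: 9)
  FIFO total faults: 9
--- LRU ---
  step 0: ref 3 -> FAULT, frames=[3,-] (faults so far: 1)
  step 1: ref 3 -> HIT, frames=[3,-] (faults so far: 1)
  step 2: ref 6 -> FAULT, frames=[3,6] (faults so far: 2)
  step 3: ref 2 -> FAULT, evict 3, frames=[2,6] (faults so far: 3)
  step 4: ref 1 -> FAULT, evict 6, frames=[2,1] (faults so far: 4)
  step 5: ref 5 -> FAULT, evict 2, frames=[5,1] (faults so far: 5)
  step 6: ref 6 -> FAULT, evict 1, frames=[5,6] (faults so far: 6)
  step 7: ref 5 -> HIT, frames=[5,6] (faults so far: 6)
  step 8: ref 7 -> FAULT, evict 6, frames=[5,7] (faults so far: 7)
  step 9: ref 5 -> HIT, frames=[5,7] (faults so far: 7)
  step 10: ref 7 -> HIT, frames=[5,7] (faults so far: 7)
  step 11: ref 6 -> FAULT, evict 5, frames=[6,7] (faults so far: 8)
  LRU total faults: 8
--- Optimal ---
  step 0: ref 3 -> FAULT, frames=[3,-] (faults so far: 1)
  step 1: ref 3 -> HIT, frames=[3,-] (faults so far: 1)
  step 2: ref 6 -> FAULT, frames=[3,6] (faults so far: 2)
  step 3: ref 2 -> FAULT, evict 3, frames=[2,6] (faults so far: 3)
  step 4: ref 1 -> FAULT, evict 2, frames=[1,6] (faults so far: 4)
  step 5: ref 5 -> FAULT, evict 1, frames=[5,6] (faults so far: 5)
  step 6: ref 6 -> HIT, frames=[5,6] (faults so far: 5)
  step 7: ref 5 -> HIT, frames=[5,6] (faults so far: 5)
  step 8: ref 7 -> FAULT, evict 6, frames=[5,7] (faults so far: 6)
  step 9: ref 5 -> HIT, frames=[5,7] (faults so far: 6)
  step 10: ref 7 -> HIT, frames=[5,7] (faults so far: 6)
  step 11: ref 6 -> FAULT, evict 5, frames=[6,7] (faults so far: 7)
  Optimal total faults: 7

Answer: 9 8 7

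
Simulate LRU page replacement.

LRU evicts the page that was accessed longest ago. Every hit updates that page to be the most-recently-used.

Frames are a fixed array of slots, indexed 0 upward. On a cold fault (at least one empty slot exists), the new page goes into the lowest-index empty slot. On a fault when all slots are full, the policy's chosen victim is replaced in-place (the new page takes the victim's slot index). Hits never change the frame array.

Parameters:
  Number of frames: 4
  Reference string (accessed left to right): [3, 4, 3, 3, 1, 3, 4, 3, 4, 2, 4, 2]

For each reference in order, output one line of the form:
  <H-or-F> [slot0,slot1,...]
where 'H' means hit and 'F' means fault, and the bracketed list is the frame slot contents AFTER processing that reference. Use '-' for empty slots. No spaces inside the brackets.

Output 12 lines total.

F [3,-,-,-]
F [3,4,-,-]
H [3,4,-,-]
H [3,4,-,-]
F [3,4,1,-]
H [3,4,1,-]
H [3,4,1,-]
H [3,4,1,-]
H [3,4,1,-]
F [3,4,1,2]
H [3,4,1,2]
H [3,4,1,2]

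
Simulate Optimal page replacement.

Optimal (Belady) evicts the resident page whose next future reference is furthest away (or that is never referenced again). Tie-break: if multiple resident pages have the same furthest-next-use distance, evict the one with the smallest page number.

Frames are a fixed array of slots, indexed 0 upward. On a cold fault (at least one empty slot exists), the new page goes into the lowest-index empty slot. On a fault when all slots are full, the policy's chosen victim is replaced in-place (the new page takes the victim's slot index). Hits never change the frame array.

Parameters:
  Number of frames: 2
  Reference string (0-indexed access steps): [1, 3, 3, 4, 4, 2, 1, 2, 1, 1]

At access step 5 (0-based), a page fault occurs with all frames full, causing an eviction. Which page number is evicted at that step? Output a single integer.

Answer: 4

Derivation:
Step 0: ref 1 -> FAULT, frames=[1,-]
Step 1: ref 3 -> FAULT, frames=[1,3]
Step 2: ref 3 -> HIT, frames=[1,3]
Step 3: ref 4 -> FAULT, evict 3, frames=[1,4]
Step 4: ref 4 -> HIT, frames=[1,4]
Step 5: ref 2 -> FAULT, evict 4, frames=[1,2]
At step 5: evicted page 4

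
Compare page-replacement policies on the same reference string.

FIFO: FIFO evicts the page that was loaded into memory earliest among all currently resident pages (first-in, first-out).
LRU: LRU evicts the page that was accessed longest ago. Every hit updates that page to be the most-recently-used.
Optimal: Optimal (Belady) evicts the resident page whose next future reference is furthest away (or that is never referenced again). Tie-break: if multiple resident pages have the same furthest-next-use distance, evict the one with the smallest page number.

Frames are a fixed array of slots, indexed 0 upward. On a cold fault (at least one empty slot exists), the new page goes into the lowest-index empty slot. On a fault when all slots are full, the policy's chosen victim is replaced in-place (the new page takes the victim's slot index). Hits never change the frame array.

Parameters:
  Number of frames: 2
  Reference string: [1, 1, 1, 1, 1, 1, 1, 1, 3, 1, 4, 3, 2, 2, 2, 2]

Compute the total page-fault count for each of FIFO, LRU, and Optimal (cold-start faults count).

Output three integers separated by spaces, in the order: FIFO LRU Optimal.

Answer: 4 5 4

Derivation:
--- FIFO ---
  step 0: ref 1 -> FAULT, frames=[1,-] (faults so far: 1)
  step 1: ref 1 -> HIT, frames=[1,-] (faults so far: 1)
  step 2: ref 1 -> HIT, frames=[1,-] (faults so far: 1)
  step 3: ref 1 -> HIT, frames=[1,-] (faults so far: 1)
  step 4: ref 1 -> HIT, frames=[1,-] (faults so far: 1)
  step 5: ref 1 -> HIT, frames=[1,-] (faults so far: 1)
  step 6: ref 1 -> HIT, frames=[1,-] (faults so far: 1)
  step 7: ref 1 -> HIT, frames=[1,-] (faults so far: 1)
  step 8: ref 3 -> FAULT, frames=[1,3] (faults so far: 2)
  step 9: ref 1 -> HIT, frames=[1,3] (faults so far: 2)
  step 10: ref 4 -> FAULT, evict 1, frames=[4,3] (faults so far: 3)
  step 11: ref 3 -> HIT, frames=[4,3] (faults so far: 3)
  step 12: ref 2 -> FAULT, evict 3, frames=[4,2] (faults so far: 4)
  step 13: ref 2 -> HIT, frames=[4,2] (faults so far: 4)
  step 14: ref 2 -> HIT, frames=[4,2] (faults so far: 4)
  step 15: ref 2 -> HIT, frames=[4,2] (faults so far: 4)
  FIFO total faults: 4
--- LRU ---
  step 0: ref 1 -> FAULT, frames=[1,-] (faults so far: 1)
  step 1: ref 1 -> HIT, frames=[1,-] (faults so far: 1)
  step 2: ref 1 -> HIT, frames=[1,-] (faults so far: 1)
  step 3: ref 1 -> HIT, frames=[1,-] (faults so far: 1)
  step 4: ref 1 -> HIT, frames=[1,-] (faults so far: 1)
  step 5: ref 1 -> HIT, frames=[1,-] (faults so far: 1)
  step 6: ref 1 -> HIT, frames=[1,-] (faults so far: 1)
  step 7: ref 1 -> HIT, frames=[1,-] (faults so far: 1)
  step 8: ref 3 -> FAULT, frames=[1,3] (faults so far: 2)
  step 9: ref 1 -> HIT, frames=[1,3] (faults so far: 2)
  step 10: ref 4 -> FAULT, evict 3, frames=[1,4] (faults so far: 3)
  step 11: ref 3 -> FAULT, evict 1, frames=[3,4] (faults so far: 4)
  step 12: ref 2 -> FAULT, evict 4, frames=[3,2] (faults so far: 5)
  step 13: ref 2 -> HIT, frames=[3,2] (faults so far: 5)
  step 14: ref 2 -> HIT, frames=[3,2] (faults so far: 5)
  step 15: ref 2 -> HIT, frames=[3,2] (faults so far: 5)
  LRU total faults: 5
--- Optimal ---
  step 0: ref 1 -> FAULT, frames=[1,-] (faults so far: 1)
  step 1: ref 1 -> HIT, frames=[1,-] (faults so far: 1)
  step 2: ref 1 -> HIT, frames=[1,-] (faults so far: 1)
  step 3: ref 1 -> HIT, frames=[1,-] (faults so far: 1)
  step 4: ref 1 -> HIT, frames=[1,-] (faults so far: 1)
  step 5: ref 1 -> HIT, frames=[1,-] (faults so far: 1)
  step 6: ref 1 -> HIT, frames=[1,-] (faults so far: 1)
  step 7: ref 1 -> HIT, frames=[1,-] (faults so far: 1)
  step 8: ref 3 -> FAULT, frames=[1,3] (faults so far: 2)
  step 9: ref 1 -> HIT, frames=[1,3] (faults so far: 2)
  step 10: ref 4 -> FAULT, evict 1, frames=[4,3] (faults so far: 3)
  step 11: ref 3 -> HIT, frames=[4,3] (faults so far: 3)
  step 12: ref 2 -> FAULT, evict 3, frames=[4,2] (faults so far: 4)
  step 13: ref 2 -> HIT, frames=[4,2] (faults so far: 4)
  step 14: ref 2 -> HIT, frames=[4,2] (faults so far: 4)
  step 15: ref 2 -> HIT, frames=[4,2] (faults so far: 4)
  Optimal total faults: 4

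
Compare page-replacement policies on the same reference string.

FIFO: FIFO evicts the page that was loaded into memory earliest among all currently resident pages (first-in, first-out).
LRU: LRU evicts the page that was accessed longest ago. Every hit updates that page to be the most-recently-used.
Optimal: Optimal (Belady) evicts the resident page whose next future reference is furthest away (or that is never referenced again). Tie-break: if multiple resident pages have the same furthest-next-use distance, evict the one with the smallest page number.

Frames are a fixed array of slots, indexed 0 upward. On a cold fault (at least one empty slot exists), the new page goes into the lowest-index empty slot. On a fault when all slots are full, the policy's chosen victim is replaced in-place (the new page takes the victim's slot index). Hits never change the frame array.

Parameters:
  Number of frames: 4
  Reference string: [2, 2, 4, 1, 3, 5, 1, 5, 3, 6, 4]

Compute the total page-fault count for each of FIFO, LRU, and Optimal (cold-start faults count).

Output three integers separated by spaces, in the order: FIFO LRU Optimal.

Answer: 7 7 6

Derivation:
--- FIFO ---
  step 0: ref 2 -> FAULT, frames=[2,-,-,-] (faults so far: 1)
  step 1: ref 2 -> HIT, frames=[2,-,-,-] (faults so far: 1)
  step 2: ref 4 -> FAULT, frames=[2,4,-,-] (faults so far: 2)
  step 3: ref 1 -> FAULT, frames=[2,4,1,-] (faults so far: 3)
  step 4: ref 3 -> FAULT, frames=[2,4,1,3] (faults so far: 4)
  step 5: ref 5 -> FAULT, evict 2, frames=[5,4,1,3] (faults so far: 5)
  step 6: ref 1 -> HIT, frames=[5,4,1,3] (faults so far: 5)
  step 7: ref 5 -> HIT, frames=[5,4,1,3] (faults so far: 5)
  step 8: ref 3 -> HIT, frames=[5,4,1,3] (faults so far: 5)
  step 9: ref 6 -> FAULT, evict 4, frames=[5,6,1,3] (faults so far: 6)
  step 10: ref 4 -> FAULT, evict 1, frames=[5,6,4,3] (faults so far: 7)
  FIFO total faults: 7
--- LRU ---
  step 0: ref 2 -> FAULT, frames=[2,-,-,-] (faults so far: 1)
  step 1: ref 2 -> HIT, frames=[2,-,-,-] (faults so far: 1)
  step 2: ref 4 -> FAULT, frames=[2,4,-,-] (faults so far: 2)
  step 3: ref 1 -> FAULT, frames=[2,4,1,-] (faults so far: 3)
  step 4: ref 3 -> FAULT, frames=[2,4,1,3] (faults so far: 4)
  step 5: ref 5 -> FAULT, evict 2, frames=[5,4,1,3] (faults so far: 5)
  step 6: ref 1 -> HIT, frames=[5,4,1,3] (faults so far: 5)
  step 7: ref 5 -> HIT, frames=[5,4,1,3] (faults so far: 5)
  step 8: ref 3 -> HIT, frames=[5,4,1,3] (faults so far: 5)
  step 9: ref 6 -> FAULT, evict 4, frames=[5,6,1,3] (faults so far: 6)
  step 10: ref 4 -> FAULT, evict 1, frames=[5,6,4,3] (faults so far: 7)
  LRU total faults: 7
--- Optimal ---
  step 0: ref 2 -> FAULT, frames=[2,-,-,-] (faults so far: 1)
  step 1: ref 2 -> HIT, frames=[2,-,-,-] (faults so far: 1)
  step 2: ref 4 -> FAULT, frames=[2,4,-,-] (faults so far: 2)
  step 3: ref 1 -> FAULT, frames=[2,4,1,-] (faults so far: 3)
  step 4: ref 3 -> FAULT, frames=[2,4,1,3] (faults so far: 4)
  step 5: ref 5 -> FAULT, evict 2, frames=[5,4,1,3] (faults so far: 5)
  step 6: ref 1 -> HIT, frames=[5,4,1,3] (faults so far: 5)
  step 7: ref 5 -> HIT, frames=[5,4,1,3] (faults so far: 5)
  step 8: ref 3 -> HIT, frames=[5,4,1,3] (faults so far: 5)
  step 9: ref 6 -> FAULT, evict 1, frames=[5,4,6,3] (faults so far: 6)
  step 10: ref 4 -> HIT, frames=[5,4,6,3] (faults so far: 6)
  Optimal total faults: 6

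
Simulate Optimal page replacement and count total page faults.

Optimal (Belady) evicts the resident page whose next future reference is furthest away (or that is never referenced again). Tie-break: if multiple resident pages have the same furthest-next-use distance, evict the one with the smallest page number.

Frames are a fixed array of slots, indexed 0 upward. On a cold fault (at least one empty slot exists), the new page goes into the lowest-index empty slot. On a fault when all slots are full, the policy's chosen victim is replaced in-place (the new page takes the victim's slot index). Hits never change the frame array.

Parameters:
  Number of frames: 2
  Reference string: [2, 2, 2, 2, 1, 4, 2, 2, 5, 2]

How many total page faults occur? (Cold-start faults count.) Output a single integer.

Answer: 4

Derivation:
Step 0: ref 2 → FAULT, frames=[2,-]
Step 1: ref 2 → HIT, frames=[2,-]
Step 2: ref 2 → HIT, frames=[2,-]
Step 3: ref 2 → HIT, frames=[2,-]
Step 4: ref 1 → FAULT, frames=[2,1]
Step 5: ref 4 → FAULT (evict 1), frames=[2,4]
Step 6: ref 2 → HIT, frames=[2,4]
Step 7: ref 2 → HIT, frames=[2,4]
Step 8: ref 5 → FAULT (evict 4), frames=[2,5]
Step 9: ref 2 → HIT, frames=[2,5]
Total faults: 4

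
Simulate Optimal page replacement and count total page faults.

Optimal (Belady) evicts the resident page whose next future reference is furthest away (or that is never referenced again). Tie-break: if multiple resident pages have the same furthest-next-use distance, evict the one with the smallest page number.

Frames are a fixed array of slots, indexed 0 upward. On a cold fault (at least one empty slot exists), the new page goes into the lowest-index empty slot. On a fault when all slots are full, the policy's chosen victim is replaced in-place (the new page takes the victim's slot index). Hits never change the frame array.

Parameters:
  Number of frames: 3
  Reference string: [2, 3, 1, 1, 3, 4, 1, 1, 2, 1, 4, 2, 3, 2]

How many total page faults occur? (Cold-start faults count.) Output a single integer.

Answer: 5

Derivation:
Step 0: ref 2 → FAULT, frames=[2,-,-]
Step 1: ref 3 → FAULT, frames=[2,3,-]
Step 2: ref 1 → FAULT, frames=[2,3,1]
Step 3: ref 1 → HIT, frames=[2,3,1]
Step 4: ref 3 → HIT, frames=[2,3,1]
Step 5: ref 4 → FAULT (evict 3), frames=[2,4,1]
Step 6: ref 1 → HIT, frames=[2,4,1]
Step 7: ref 1 → HIT, frames=[2,4,1]
Step 8: ref 2 → HIT, frames=[2,4,1]
Step 9: ref 1 → HIT, frames=[2,4,1]
Step 10: ref 4 → HIT, frames=[2,4,1]
Step 11: ref 2 → HIT, frames=[2,4,1]
Step 12: ref 3 → FAULT (evict 1), frames=[2,4,3]
Step 13: ref 2 → HIT, frames=[2,4,3]
Total faults: 5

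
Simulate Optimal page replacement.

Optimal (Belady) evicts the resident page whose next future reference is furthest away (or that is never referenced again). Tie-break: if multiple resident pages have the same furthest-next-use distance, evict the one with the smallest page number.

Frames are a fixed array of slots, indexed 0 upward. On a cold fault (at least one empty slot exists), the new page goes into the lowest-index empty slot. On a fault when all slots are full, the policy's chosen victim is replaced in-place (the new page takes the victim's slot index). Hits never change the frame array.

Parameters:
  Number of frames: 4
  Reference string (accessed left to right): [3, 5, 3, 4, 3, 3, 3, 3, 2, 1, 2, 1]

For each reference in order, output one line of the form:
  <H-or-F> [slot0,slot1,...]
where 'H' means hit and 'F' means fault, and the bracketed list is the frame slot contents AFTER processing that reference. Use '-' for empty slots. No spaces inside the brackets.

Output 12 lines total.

F [3,-,-,-]
F [3,5,-,-]
H [3,5,-,-]
F [3,5,4,-]
H [3,5,4,-]
H [3,5,4,-]
H [3,5,4,-]
H [3,5,4,-]
F [3,5,4,2]
F [1,5,4,2]
H [1,5,4,2]
H [1,5,4,2]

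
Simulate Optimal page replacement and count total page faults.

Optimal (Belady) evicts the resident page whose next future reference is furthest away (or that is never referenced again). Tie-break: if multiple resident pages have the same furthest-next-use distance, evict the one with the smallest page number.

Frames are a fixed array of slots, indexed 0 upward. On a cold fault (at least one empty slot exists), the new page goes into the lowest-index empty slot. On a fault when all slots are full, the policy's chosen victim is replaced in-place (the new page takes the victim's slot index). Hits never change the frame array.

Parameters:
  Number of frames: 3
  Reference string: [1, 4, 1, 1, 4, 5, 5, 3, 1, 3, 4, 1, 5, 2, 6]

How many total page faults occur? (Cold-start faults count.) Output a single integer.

Answer: 7

Derivation:
Step 0: ref 1 → FAULT, frames=[1,-,-]
Step 1: ref 4 → FAULT, frames=[1,4,-]
Step 2: ref 1 → HIT, frames=[1,4,-]
Step 3: ref 1 → HIT, frames=[1,4,-]
Step 4: ref 4 → HIT, frames=[1,4,-]
Step 5: ref 5 → FAULT, frames=[1,4,5]
Step 6: ref 5 → HIT, frames=[1,4,5]
Step 7: ref 3 → FAULT (evict 5), frames=[1,4,3]
Step 8: ref 1 → HIT, frames=[1,4,3]
Step 9: ref 3 → HIT, frames=[1,4,3]
Step 10: ref 4 → HIT, frames=[1,4,3]
Step 11: ref 1 → HIT, frames=[1,4,3]
Step 12: ref 5 → FAULT (evict 1), frames=[5,4,3]
Step 13: ref 2 → FAULT (evict 3), frames=[5,4,2]
Step 14: ref 6 → FAULT (evict 2), frames=[5,4,6]
Total faults: 7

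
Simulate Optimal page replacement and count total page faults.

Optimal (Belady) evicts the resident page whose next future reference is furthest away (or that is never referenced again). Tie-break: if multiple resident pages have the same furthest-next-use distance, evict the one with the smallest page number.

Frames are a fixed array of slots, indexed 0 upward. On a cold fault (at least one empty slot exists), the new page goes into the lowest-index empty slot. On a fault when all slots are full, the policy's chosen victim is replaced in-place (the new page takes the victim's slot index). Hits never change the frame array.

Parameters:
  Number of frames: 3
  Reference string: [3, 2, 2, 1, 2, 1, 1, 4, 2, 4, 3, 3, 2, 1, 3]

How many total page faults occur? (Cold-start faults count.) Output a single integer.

Step 0: ref 3 → FAULT, frames=[3,-,-]
Step 1: ref 2 → FAULT, frames=[3,2,-]
Step 2: ref 2 → HIT, frames=[3,2,-]
Step 3: ref 1 → FAULT, frames=[3,2,1]
Step 4: ref 2 → HIT, frames=[3,2,1]
Step 5: ref 1 → HIT, frames=[3,2,1]
Step 6: ref 1 → HIT, frames=[3,2,1]
Step 7: ref 4 → FAULT (evict 1), frames=[3,2,4]
Step 8: ref 2 → HIT, frames=[3,2,4]
Step 9: ref 4 → HIT, frames=[3,2,4]
Step 10: ref 3 → HIT, frames=[3,2,4]
Step 11: ref 3 → HIT, frames=[3,2,4]
Step 12: ref 2 → HIT, frames=[3,2,4]
Step 13: ref 1 → FAULT (evict 2), frames=[3,1,4]
Step 14: ref 3 → HIT, frames=[3,1,4]
Total faults: 5

Answer: 5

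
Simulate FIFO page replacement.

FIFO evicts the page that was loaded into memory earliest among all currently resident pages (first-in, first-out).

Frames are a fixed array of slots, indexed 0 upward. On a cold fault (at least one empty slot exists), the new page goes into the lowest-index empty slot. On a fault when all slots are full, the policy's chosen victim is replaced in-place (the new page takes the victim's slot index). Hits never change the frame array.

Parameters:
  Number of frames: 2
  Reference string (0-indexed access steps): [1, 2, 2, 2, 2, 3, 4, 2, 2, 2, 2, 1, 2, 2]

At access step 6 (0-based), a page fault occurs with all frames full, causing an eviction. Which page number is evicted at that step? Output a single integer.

Answer: 2

Derivation:
Step 0: ref 1 -> FAULT, frames=[1,-]
Step 1: ref 2 -> FAULT, frames=[1,2]
Step 2: ref 2 -> HIT, frames=[1,2]
Step 3: ref 2 -> HIT, frames=[1,2]
Step 4: ref 2 -> HIT, frames=[1,2]
Step 5: ref 3 -> FAULT, evict 1, frames=[3,2]
Step 6: ref 4 -> FAULT, evict 2, frames=[3,4]
At step 6: evicted page 2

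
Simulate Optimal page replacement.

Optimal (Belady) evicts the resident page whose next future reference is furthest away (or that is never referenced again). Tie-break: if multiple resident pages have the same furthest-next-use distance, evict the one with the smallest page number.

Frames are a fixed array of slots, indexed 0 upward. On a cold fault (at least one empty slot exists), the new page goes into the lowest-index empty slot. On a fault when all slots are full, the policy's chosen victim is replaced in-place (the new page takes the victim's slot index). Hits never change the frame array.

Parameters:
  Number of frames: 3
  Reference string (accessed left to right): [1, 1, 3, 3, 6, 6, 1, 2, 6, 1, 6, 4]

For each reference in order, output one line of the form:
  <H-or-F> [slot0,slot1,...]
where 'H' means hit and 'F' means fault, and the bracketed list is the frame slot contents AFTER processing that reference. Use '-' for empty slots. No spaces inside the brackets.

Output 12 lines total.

F [1,-,-]
H [1,-,-]
F [1,3,-]
H [1,3,-]
F [1,3,6]
H [1,3,6]
H [1,3,6]
F [1,2,6]
H [1,2,6]
H [1,2,6]
H [1,2,6]
F [4,2,6]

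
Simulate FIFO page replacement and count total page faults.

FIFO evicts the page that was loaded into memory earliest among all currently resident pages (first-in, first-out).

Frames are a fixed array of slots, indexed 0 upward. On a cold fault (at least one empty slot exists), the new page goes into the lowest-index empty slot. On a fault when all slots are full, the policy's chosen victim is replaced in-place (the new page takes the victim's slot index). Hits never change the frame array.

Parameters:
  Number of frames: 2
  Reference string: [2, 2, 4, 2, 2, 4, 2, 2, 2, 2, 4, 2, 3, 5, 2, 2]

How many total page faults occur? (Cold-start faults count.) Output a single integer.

Step 0: ref 2 → FAULT, frames=[2,-]
Step 1: ref 2 → HIT, frames=[2,-]
Step 2: ref 4 → FAULT, frames=[2,4]
Step 3: ref 2 → HIT, frames=[2,4]
Step 4: ref 2 → HIT, frames=[2,4]
Step 5: ref 4 → HIT, frames=[2,4]
Step 6: ref 2 → HIT, frames=[2,4]
Step 7: ref 2 → HIT, frames=[2,4]
Step 8: ref 2 → HIT, frames=[2,4]
Step 9: ref 2 → HIT, frames=[2,4]
Step 10: ref 4 → HIT, frames=[2,4]
Step 11: ref 2 → HIT, frames=[2,4]
Step 12: ref 3 → FAULT (evict 2), frames=[3,4]
Step 13: ref 5 → FAULT (evict 4), frames=[3,5]
Step 14: ref 2 → FAULT (evict 3), frames=[2,5]
Step 15: ref 2 → HIT, frames=[2,5]
Total faults: 5

Answer: 5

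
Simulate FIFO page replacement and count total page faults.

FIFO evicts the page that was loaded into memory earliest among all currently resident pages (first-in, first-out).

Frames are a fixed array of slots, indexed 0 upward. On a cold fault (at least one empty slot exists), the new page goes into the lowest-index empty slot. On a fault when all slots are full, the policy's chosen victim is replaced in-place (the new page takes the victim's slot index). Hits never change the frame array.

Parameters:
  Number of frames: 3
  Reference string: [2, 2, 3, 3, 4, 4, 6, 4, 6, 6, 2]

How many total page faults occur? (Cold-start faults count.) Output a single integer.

Answer: 5

Derivation:
Step 0: ref 2 → FAULT, frames=[2,-,-]
Step 1: ref 2 → HIT, frames=[2,-,-]
Step 2: ref 3 → FAULT, frames=[2,3,-]
Step 3: ref 3 → HIT, frames=[2,3,-]
Step 4: ref 4 → FAULT, frames=[2,3,4]
Step 5: ref 4 → HIT, frames=[2,3,4]
Step 6: ref 6 → FAULT (evict 2), frames=[6,3,4]
Step 7: ref 4 → HIT, frames=[6,3,4]
Step 8: ref 6 → HIT, frames=[6,3,4]
Step 9: ref 6 → HIT, frames=[6,3,4]
Step 10: ref 2 → FAULT (evict 3), frames=[6,2,4]
Total faults: 5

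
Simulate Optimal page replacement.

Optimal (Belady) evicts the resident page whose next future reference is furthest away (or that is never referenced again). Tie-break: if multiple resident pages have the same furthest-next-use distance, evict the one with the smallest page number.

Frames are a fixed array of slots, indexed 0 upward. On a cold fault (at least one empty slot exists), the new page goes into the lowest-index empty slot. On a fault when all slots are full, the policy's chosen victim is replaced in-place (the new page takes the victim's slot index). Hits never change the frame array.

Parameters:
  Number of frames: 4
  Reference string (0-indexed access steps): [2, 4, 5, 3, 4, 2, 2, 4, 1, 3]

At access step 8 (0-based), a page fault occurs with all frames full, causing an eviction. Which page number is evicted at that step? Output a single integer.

Answer: 2

Derivation:
Step 0: ref 2 -> FAULT, frames=[2,-,-,-]
Step 1: ref 4 -> FAULT, frames=[2,4,-,-]
Step 2: ref 5 -> FAULT, frames=[2,4,5,-]
Step 3: ref 3 -> FAULT, frames=[2,4,5,3]
Step 4: ref 4 -> HIT, frames=[2,4,5,3]
Step 5: ref 2 -> HIT, frames=[2,4,5,3]
Step 6: ref 2 -> HIT, frames=[2,4,5,3]
Step 7: ref 4 -> HIT, frames=[2,4,5,3]
Step 8: ref 1 -> FAULT, evict 2, frames=[1,4,5,3]
At step 8: evicted page 2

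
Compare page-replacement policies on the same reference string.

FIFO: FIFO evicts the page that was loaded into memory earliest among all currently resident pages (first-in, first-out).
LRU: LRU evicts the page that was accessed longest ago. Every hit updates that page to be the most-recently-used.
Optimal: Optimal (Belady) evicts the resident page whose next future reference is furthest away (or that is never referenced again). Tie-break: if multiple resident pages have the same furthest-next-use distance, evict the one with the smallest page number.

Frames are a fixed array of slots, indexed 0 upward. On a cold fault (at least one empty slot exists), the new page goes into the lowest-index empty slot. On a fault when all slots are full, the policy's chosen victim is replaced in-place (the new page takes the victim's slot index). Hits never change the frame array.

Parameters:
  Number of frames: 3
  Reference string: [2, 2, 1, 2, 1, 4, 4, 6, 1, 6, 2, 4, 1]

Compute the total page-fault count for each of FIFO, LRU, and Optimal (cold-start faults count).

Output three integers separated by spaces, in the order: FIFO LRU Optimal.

--- FIFO ---
  step 0: ref 2 -> FAULT, frames=[2,-,-] (faults so far: 1)
  step 1: ref 2 -> HIT, frames=[2,-,-] (faults so far: 1)
  step 2: ref 1 -> FAULT, frames=[2,1,-] (faults so far: 2)
  step 3: ref 2 -> HIT, frames=[2,1,-] (faults so far: 2)
  step 4: ref 1 -> HIT, frames=[2,1,-] (faults so far: 2)
  step 5: ref 4 -> FAULT, frames=[2,1,4] (faults so far: 3)
  step 6: ref 4 -> HIT, frames=[2,1,4] (faults so far: 3)
  step 7: ref 6 -> FAULT, evict 2, frames=[6,1,4] (faults so far: 4)
  step 8: ref 1 -> HIT, frames=[6,1,4] (faults so far: 4)
  step 9: ref 6 -> HIT, frames=[6,1,4] (faults so far: 4)
  step 10: ref 2 -> FAULT, evict 1, frames=[6,2,4] (faults so far: 5)
  step 11: ref 4 -> HIT, frames=[6,2,4] (faults so far: 5)
  step 12: ref 1 -> FAULT, evict 4, frames=[6,2,1] (faults so far: 6)
  FIFO total faults: 6
--- LRU ---
  step 0: ref 2 -> FAULT, frames=[2,-,-] (faults so far: 1)
  step 1: ref 2 -> HIT, frames=[2,-,-] (faults so far: 1)
  step 2: ref 1 -> FAULT, frames=[2,1,-] (faults so far: 2)
  step 3: ref 2 -> HIT, frames=[2,1,-] (faults so far: 2)
  step 4: ref 1 -> HIT, frames=[2,1,-] (faults so far: 2)
  step 5: ref 4 -> FAULT, frames=[2,1,4] (faults so far: 3)
  step 6: ref 4 -> HIT, frames=[2,1,4] (faults so far: 3)
  step 7: ref 6 -> FAULT, evict 2, frames=[6,1,4] (faults so far: 4)
  step 8: ref 1 -> HIT, frames=[6,1,4] (faults so far: 4)
  step 9: ref 6 -> HIT, frames=[6,1,4] (faults so far: 4)
  step 10: ref 2 -> FAULT, evict 4, frames=[6,1,2] (faults so far: 5)
  step 11: ref 4 -> FAULT, evict 1, frames=[6,4,2] (faults so far: 6)
  step 12: ref 1 -> FAULT, evict 6, frames=[1,4,2] (faults so far: 7)
  LRU total faults: 7
--- Optimal ---
  step 0: ref 2 -> FAULT, frames=[2,-,-] (faults so far: 1)
  step 1: ref 2 -> HIT, frames=[2,-,-] (faults so far: 1)
  step 2: ref 1 -> FAULT, frames=[2,1,-] (faults so far: 2)
  step 3: ref 2 -> HIT, frames=[2,1,-] (faults so far: 2)
  step 4: ref 1 -> HIT, frames=[2,1,-] (faults so far: 2)
  step 5: ref 4 -> FAULT, frames=[2,1,4] (faults so far: 3)
  step 6: ref 4 -> HIT, frames=[2,1,4] (faults so far: 3)
  step 7: ref 6 -> FAULT, evict 4, frames=[2,1,6] (faults so far: 4)
  step 8: ref 1 -> HIT, frames=[2,1,6] (faults so far: 4)
  step 9: ref 6 -> HIT, frames=[2,1,6] (faults so far: 4)
  step 10: ref 2 -> HIT, frames=[2,1,6] (faults so far: 4)
  step 11: ref 4 -> FAULT, evict 2, frames=[4,1,6] (faults so far: 5)
  step 12: ref 1 -> HIT, frames=[4,1,6] (faults so far: 5)
  Optimal total faults: 5

Answer: 6 7 5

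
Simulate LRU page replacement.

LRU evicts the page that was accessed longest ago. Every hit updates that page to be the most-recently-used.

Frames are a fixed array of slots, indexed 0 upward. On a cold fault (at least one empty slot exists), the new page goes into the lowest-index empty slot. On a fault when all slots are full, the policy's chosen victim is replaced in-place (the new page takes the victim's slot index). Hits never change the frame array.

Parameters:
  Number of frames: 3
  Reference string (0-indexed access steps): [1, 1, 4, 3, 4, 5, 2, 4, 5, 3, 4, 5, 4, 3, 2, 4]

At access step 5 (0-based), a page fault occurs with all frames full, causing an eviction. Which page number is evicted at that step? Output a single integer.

Answer: 1

Derivation:
Step 0: ref 1 -> FAULT, frames=[1,-,-]
Step 1: ref 1 -> HIT, frames=[1,-,-]
Step 2: ref 4 -> FAULT, frames=[1,4,-]
Step 3: ref 3 -> FAULT, frames=[1,4,3]
Step 4: ref 4 -> HIT, frames=[1,4,3]
Step 5: ref 5 -> FAULT, evict 1, frames=[5,4,3]
At step 5: evicted page 1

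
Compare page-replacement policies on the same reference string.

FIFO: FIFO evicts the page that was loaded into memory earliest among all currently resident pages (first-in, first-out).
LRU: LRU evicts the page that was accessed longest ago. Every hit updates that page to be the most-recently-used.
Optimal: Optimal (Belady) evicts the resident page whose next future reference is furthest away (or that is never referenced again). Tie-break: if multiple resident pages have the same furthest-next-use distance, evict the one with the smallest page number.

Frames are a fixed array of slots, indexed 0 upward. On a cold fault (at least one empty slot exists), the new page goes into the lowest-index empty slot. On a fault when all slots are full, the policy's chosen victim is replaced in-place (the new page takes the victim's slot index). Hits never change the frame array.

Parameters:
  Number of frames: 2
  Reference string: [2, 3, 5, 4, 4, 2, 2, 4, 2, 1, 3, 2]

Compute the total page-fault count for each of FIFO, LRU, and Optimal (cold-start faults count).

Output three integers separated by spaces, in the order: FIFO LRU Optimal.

Answer: 8 8 6

Derivation:
--- FIFO ---
  step 0: ref 2 -> FAULT, frames=[2,-] (faults so far: 1)
  step 1: ref 3 -> FAULT, frames=[2,3] (faults so far: 2)
  step 2: ref 5 -> FAULT, evict 2, frames=[5,3] (faults so far: 3)
  step 3: ref 4 -> FAULT, evict 3, frames=[5,4] (faults so far: 4)
  step 4: ref 4 -> HIT, frames=[5,4] (faults so far: 4)
  step 5: ref 2 -> FAULT, evict 5, frames=[2,4] (faults so far: 5)
  step 6: ref 2 -> HIT, frames=[2,4] (faults so far: 5)
  step 7: ref 4 -> HIT, frames=[2,4] (faults so far: 5)
  step 8: ref 2 -> HIT, frames=[2,4] (faults so far: 5)
  step 9: ref 1 -> FAULT, evict 4, frames=[2,1] (faults so far: 6)
  step 10: ref 3 -> FAULT, evict 2, frames=[3,1] (faults so far: 7)
  step 11: ref 2 -> FAULT, evict 1, frames=[3,2] (faults so far: 8)
  FIFO total faults: 8
--- LRU ---
  step 0: ref 2 -> FAULT, frames=[2,-] (faults so far: 1)
  step 1: ref 3 -> FAULT, frames=[2,3] (faults so far: 2)
  step 2: ref 5 -> FAULT, evict 2, frames=[5,3] (faults so far: 3)
  step 3: ref 4 -> FAULT, evict 3, frames=[5,4] (faults so far: 4)
  step 4: ref 4 -> HIT, frames=[5,4] (faults so far: 4)
  step 5: ref 2 -> FAULT, evict 5, frames=[2,4] (faults so far: 5)
  step 6: ref 2 -> HIT, frames=[2,4] (faults so far: 5)
  step 7: ref 4 -> HIT, frames=[2,4] (faults so far: 5)
  step 8: ref 2 -> HIT, frames=[2,4] (faults so far: 5)
  step 9: ref 1 -> FAULT, evict 4, frames=[2,1] (faults so far: 6)
  step 10: ref 3 -> FAULT, evict 2, frames=[3,1] (faults so far: 7)
  step 11: ref 2 -> FAULT, evict 1, frames=[3,2] (faults so far: 8)
  LRU total faults: 8
--- Optimal ---
  step 0: ref 2 -> FAULT, frames=[2,-] (faults so far: 1)
  step 1: ref 3 -> FAULT, frames=[2,3] (faults so far: 2)
  step 2: ref 5 -> FAULT, evict 3, frames=[2,5] (faults so far: 3)
  step 3: ref 4 -> FAULT, evict 5, frames=[2,4] (faults so far: 4)
  step 4: ref 4 -> HIT, frames=[2,4] (faults so far: 4)
  step 5: ref 2 -> HIT, frames=[2,4] (faults so far: 4)
  step 6: ref 2 -> HIT, frames=[2,4] (faults so far: 4)
  step 7: ref 4 -> HIT, frames=[2,4] (faults so far: 4)
  step 8: ref 2 -> HIT, frames=[2,4] (faults so far: 4)
  step 9: ref 1 -> FAULT, evict 4, frames=[2,1] (faults so far: 5)
  step 10: ref 3 -> FAULT, evict 1, frames=[2,3] (faults so far: 6)
  step 11: ref 2 -> HIT, frames=[2,3] (faults so far: 6)
  Optimal total faults: 6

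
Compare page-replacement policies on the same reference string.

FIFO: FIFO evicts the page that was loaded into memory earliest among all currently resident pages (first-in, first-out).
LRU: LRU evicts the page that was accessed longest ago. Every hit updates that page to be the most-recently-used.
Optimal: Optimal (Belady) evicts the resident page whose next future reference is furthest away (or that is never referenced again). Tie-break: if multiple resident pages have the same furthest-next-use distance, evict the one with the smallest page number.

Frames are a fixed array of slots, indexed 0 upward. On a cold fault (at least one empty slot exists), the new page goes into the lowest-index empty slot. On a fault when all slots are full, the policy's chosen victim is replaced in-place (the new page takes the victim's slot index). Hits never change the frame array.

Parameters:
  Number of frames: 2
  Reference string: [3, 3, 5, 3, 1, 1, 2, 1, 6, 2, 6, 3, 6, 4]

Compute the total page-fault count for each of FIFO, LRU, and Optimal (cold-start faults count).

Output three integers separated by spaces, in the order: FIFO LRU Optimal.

--- FIFO ---
  step 0: ref 3 -> FAULT, frames=[3,-] (faults so far: 1)
  step 1: ref 3 -> HIT, frames=[3,-] (faults so far: 1)
  step 2: ref 5 -> FAULT, frames=[3,5] (faults so far: 2)
  step 3: ref 3 -> HIT, frames=[3,5] (faults so far: 2)
  step 4: ref 1 -> FAULT, evict 3, frames=[1,5] (faults so far: 3)
  step 5: ref 1 -> HIT, frames=[1,5] (faults so far: 3)
  step 6: ref 2 -> FAULT, evict 5, frames=[1,2] (faults so far: 4)
  step 7: ref 1 -> HIT, frames=[1,2] (faults so far: 4)
  step 8: ref 6 -> FAULT, evict 1, frames=[6,2] (faults so far: 5)
  step 9: ref 2 -> HIT, frames=[6,2] (faults so far: 5)
  step 10: ref 6 -> HIT, frames=[6,2] (faults so far: 5)
  step 11: ref 3 -> FAULT, evict 2, frames=[6,3] (faults so far: 6)
  step 12: ref 6 -> HIT, frames=[6,3] (faults so far: 6)
  step 13: ref 4 -> FAULT, evict 6, frames=[4,3] (faults so far: 7)
  FIFO total faults: 7
--- LRU ---
  step 0: ref 3 -> FAULT, frames=[3,-] (faults so far: 1)
  step 1: ref 3 -> HIT, frames=[3,-] (faults so far: 1)
  step 2: ref 5 -> FAULT, frames=[3,5] (faults so far: 2)
  step 3: ref 3 -> HIT, frames=[3,5] (faults so far: 2)
  step 4: ref 1 -> FAULT, evict 5, frames=[3,1] (faults so far: 3)
  step 5: ref 1 -> HIT, frames=[3,1] (faults so far: 3)
  step 6: ref 2 -> FAULT, evict 3, frames=[2,1] (faults so far: 4)
  step 7: ref 1 -> HIT, frames=[2,1] (faults so far: 4)
  step 8: ref 6 -> FAULT, evict 2, frames=[6,1] (faults so far: 5)
  step 9: ref 2 -> FAULT, evict 1, frames=[6,2] (faults so far: 6)
  step 10: ref 6 -> HIT, frames=[6,2] (faults so far: 6)
  step 11: ref 3 -> FAULT, evict 2, frames=[6,3] (faults so far: 7)
  step 12: ref 6 -> HIT, frames=[6,3] (faults so far: 7)
  step 13: ref 4 -> FAULT, evict 3, frames=[6,4] (faults so far: 8)
  LRU total faults: 8
--- Optimal ---
  step 0: ref 3 -> FAULT, frames=[3,-] (faults so far: 1)
  step 1: ref 3 -> HIT, frames=[3,-] (faults so far: 1)
  step 2: ref 5 -> FAULT, frames=[3,5] (faults so far: 2)
  step 3: ref 3 -> HIT, frames=[3,5] (faults so far: 2)
  step 4: ref 1 -> FAULT, evict 5, frames=[3,1] (faults so far: 3)
  step 5: ref 1 -> HIT, frames=[3,1] (faults so far: 3)
  step 6: ref 2 -> FAULT, evict 3, frames=[2,1] (faults so far: 4)
  step 7: ref 1 -> HIT, frames=[2,1] (faults so far: 4)
  step 8: ref 6 -> FAULT, evict 1, frames=[2,6] (faults so far: 5)
  step 9: ref 2 -> HIT, frames=[2,6] (faults so far: 5)
  step 10: ref 6 -> HIT, frames=[2,6] (faults so far: 5)
  step 11: ref 3 -> FAULT, evict 2, frames=[3,6] (faults so far: 6)
  step 12: ref 6 -> HIT, frames=[3,6] (faults so far: 6)
  step 13: ref 4 -> FAULT, evict 3, frames=[4,6] (faults so far: 7)
  Optimal total faults: 7

Answer: 7 8 7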